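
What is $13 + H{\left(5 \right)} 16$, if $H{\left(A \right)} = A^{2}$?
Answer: $413$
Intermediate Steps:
$13 + H{\left(5 \right)} 16 = 13 + 5^{2} \cdot 16 = 13 + 25 \cdot 16 = 13 + 400 = 413$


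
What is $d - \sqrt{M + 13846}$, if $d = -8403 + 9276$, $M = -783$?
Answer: $873 - \sqrt{13063} \approx 758.71$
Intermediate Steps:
$d = 873$
$d - \sqrt{M + 13846} = 873 - \sqrt{-783 + 13846} = 873 - \sqrt{13063}$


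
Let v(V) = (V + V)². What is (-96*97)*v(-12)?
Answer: -5363712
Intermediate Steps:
v(V) = 4*V² (v(V) = (2*V)² = 4*V²)
(-96*97)*v(-12) = (-96*97)*(4*(-12)²) = -37248*144 = -9312*576 = -5363712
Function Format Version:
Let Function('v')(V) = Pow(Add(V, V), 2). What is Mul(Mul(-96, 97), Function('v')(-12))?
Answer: -5363712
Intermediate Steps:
Function('v')(V) = Mul(4, Pow(V, 2)) (Function('v')(V) = Pow(Mul(2, V), 2) = Mul(4, Pow(V, 2)))
Mul(Mul(-96, 97), Function('v')(-12)) = Mul(Mul(-96, 97), Mul(4, Pow(-12, 2))) = Mul(-9312, Mul(4, 144)) = Mul(-9312, 576) = -5363712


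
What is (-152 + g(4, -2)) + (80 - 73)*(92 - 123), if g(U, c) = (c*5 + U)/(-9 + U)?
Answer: -1839/5 ≈ -367.80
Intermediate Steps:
g(U, c) = (U + 5*c)/(-9 + U) (g(U, c) = (5*c + U)/(-9 + U) = (U + 5*c)/(-9 + U))
(-152 + g(4, -2)) + (80 - 73)*(92 - 123) = (-152 + (4 + 5*(-2))/(-9 + 4)) + (80 - 73)*(92 - 123) = (-152 + (4 - 10)/(-5)) + 7*(-31) = (-152 - ⅕*(-6)) - 217 = (-152 + 6/5) - 217 = -754/5 - 217 = -1839/5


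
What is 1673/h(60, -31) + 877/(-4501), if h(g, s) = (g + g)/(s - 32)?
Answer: -158168713/180040 ≈ -878.52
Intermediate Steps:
h(g, s) = 2*g/(-32 + s) (h(g, s) = (2*g)/(-32 + s) = 2*g/(-32 + s))
1673/h(60, -31) + 877/(-4501) = 1673/((2*60/(-32 - 31))) + 877/(-4501) = 1673/((2*60/(-63))) + 877*(-1/4501) = 1673/((2*60*(-1/63))) - 877/4501 = 1673/(-40/21) - 877/4501 = 1673*(-21/40) - 877/4501 = -35133/40 - 877/4501 = -158168713/180040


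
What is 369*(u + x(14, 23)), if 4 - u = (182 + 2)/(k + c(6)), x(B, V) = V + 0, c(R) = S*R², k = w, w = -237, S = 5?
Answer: 211929/19 ≈ 11154.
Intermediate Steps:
k = -237
c(R) = 5*R²
x(B, V) = V
u = 412/57 (u = 4 - (182 + 2)/(-237 + 5*6²) = 4 - 184/(-237 + 5*36) = 4 - 184/(-237 + 180) = 4 - 184/(-57) = 4 - 184*(-1)/57 = 4 - 1*(-184/57) = 4 + 184/57 = 412/57 ≈ 7.2281)
369*(u + x(14, 23)) = 369*(412/57 + 23) = 369*(1723/57) = 211929/19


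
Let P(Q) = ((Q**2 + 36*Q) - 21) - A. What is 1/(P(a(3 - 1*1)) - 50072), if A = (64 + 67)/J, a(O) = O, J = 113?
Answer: -113/5652052 ≈ -1.9993e-5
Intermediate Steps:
A = 131/113 (A = (64 + 67)/113 = 131*(1/113) = 131/113 ≈ 1.1593)
P(Q) = -2504/113 + Q**2 + 36*Q (P(Q) = ((Q**2 + 36*Q) - 21) - 1*131/113 = (-21 + Q**2 + 36*Q) - 131/113 = -2504/113 + Q**2 + 36*Q)
1/(P(a(3 - 1*1)) - 50072) = 1/((-2504/113 + (3 - 1*1)**2 + 36*(3 - 1*1)) - 50072) = 1/((-2504/113 + (3 - 1)**2 + 36*(3 - 1)) - 50072) = 1/((-2504/113 + 2**2 + 36*2) - 50072) = 1/((-2504/113 + 4 + 72) - 50072) = 1/(6084/113 - 50072) = 1/(-5652052/113) = -113/5652052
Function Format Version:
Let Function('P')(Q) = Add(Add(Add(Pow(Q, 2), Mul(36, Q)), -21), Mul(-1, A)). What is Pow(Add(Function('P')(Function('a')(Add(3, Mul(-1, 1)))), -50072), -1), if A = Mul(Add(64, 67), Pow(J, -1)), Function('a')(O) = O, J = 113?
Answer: Rational(-113, 5652052) ≈ -1.9993e-5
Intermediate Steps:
A = Rational(131, 113) (A = Mul(Add(64, 67), Pow(113, -1)) = Mul(131, Rational(1, 113)) = Rational(131, 113) ≈ 1.1593)
Function('P')(Q) = Add(Rational(-2504, 113), Pow(Q, 2), Mul(36, Q)) (Function('P')(Q) = Add(Add(Add(Pow(Q, 2), Mul(36, Q)), -21), Mul(-1, Rational(131, 113))) = Add(Add(-21, Pow(Q, 2), Mul(36, Q)), Rational(-131, 113)) = Add(Rational(-2504, 113), Pow(Q, 2), Mul(36, Q)))
Pow(Add(Function('P')(Function('a')(Add(3, Mul(-1, 1)))), -50072), -1) = Pow(Add(Add(Rational(-2504, 113), Pow(Add(3, Mul(-1, 1)), 2), Mul(36, Add(3, Mul(-1, 1)))), -50072), -1) = Pow(Add(Add(Rational(-2504, 113), Pow(Add(3, -1), 2), Mul(36, Add(3, -1))), -50072), -1) = Pow(Add(Add(Rational(-2504, 113), Pow(2, 2), Mul(36, 2)), -50072), -1) = Pow(Add(Add(Rational(-2504, 113), 4, 72), -50072), -1) = Pow(Add(Rational(6084, 113), -50072), -1) = Pow(Rational(-5652052, 113), -1) = Rational(-113, 5652052)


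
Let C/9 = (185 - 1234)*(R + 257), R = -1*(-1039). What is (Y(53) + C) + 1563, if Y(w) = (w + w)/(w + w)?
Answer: -12233972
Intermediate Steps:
R = 1039
Y(w) = 1 (Y(w) = (2*w)/((2*w)) = (2*w)*(1/(2*w)) = 1)
C = -12235536 (C = 9*((185 - 1234)*(1039 + 257)) = 9*(-1049*1296) = 9*(-1359504) = -12235536)
(Y(53) + C) + 1563 = (1 - 12235536) + 1563 = -12235535 + 1563 = -12233972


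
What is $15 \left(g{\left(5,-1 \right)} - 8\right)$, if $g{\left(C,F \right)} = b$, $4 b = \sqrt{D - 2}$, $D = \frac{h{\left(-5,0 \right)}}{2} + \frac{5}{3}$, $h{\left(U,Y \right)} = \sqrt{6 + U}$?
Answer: $-120 + \frac{5 \sqrt{6}}{8} \approx -118.47$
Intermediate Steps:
$D = \frac{13}{6}$ ($D = \frac{\sqrt{6 - 5}}{2} + \frac{5}{3} = \sqrt{1} \cdot \frac{1}{2} + 5 \cdot \frac{1}{3} = 1 \cdot \frac{1}{2} + \frac{5}{3} = \frac{1}{2} + \frac{5}{3} = \frac{13}{6} \approx 2.1667$)
$b = \frac{\sqrt{6}}{24}$ ($b = \frac{\sqrt{\frac{13}{6} - 2}}{4} = \frac{1}{4 \sqrt{6}} = \frac{\frac{1}{6} \sqrt{6}}{4} = \frac{\sqrt{6}}{24} \approx 0.10206$)
$g{\left(C,F \right)} = \frac{\sqrt{6}}{24}$
$15 \left(g{\left(5,-1 \right)} - 8\right) = 15 \left(\frac{\sqrt{6}}{24} - 8\right) = 15 \left(-8 + \frac{\sqrt{6}}{24}\right) = -120 + \frac{5 \sqrt{6}}{8}$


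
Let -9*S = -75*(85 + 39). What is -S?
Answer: -3100/3 ≈ -1033.3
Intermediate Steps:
S = 3100/3 (S = -(-25)*(85 + 39)/3 = -(-25)*124/3 = -⅑*(-9300) = 3100/3 ≈ 1033.3)
-S = -1*3100/3 = -3100/3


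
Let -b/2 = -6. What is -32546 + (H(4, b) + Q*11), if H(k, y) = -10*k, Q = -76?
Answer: -33422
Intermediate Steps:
b = 12 (b = -2*(-6) = 12)
-32546 + (H(4, b) + Q*11) = -32546 + (-10*4 - 76*11) = -32546 + (-40 - 836) = -32546 - 876 = -33422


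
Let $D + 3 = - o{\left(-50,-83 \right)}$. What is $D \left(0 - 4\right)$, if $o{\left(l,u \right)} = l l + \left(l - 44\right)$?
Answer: $9636$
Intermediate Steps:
$o{\left(l,u \right)} = -44 + l + l^{2}$ ($o{\left(l,u \right)} = l^{2} + \left(l - 44\right) = l^{2} + \left(-44 + l\right) = -44 + l + l^{2}$)
$D = -2409$ ($D = -3 - \left(-44 - 50 + \left(-50\right)^{2}\right) = -3 - \left(-44 - 50 + 2500\right) = -3 - 2406 = -2409$)
$D \left(0 - 4\right) = - 2409 \left(0 - 4\right) = \left(-2409\right) \left(-4\right) = 9636$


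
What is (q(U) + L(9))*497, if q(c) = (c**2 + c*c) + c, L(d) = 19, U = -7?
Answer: 54670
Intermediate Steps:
q(c) = c + 2*c**2 (q(c) = (c**2 + c**2) + c = 2*c**2 + c = c + 2*c**2)
(q(U) + L(9))*497 = (-7*(1 + 2*(-7)) + 19)*497 = (-7*(1 - 14) + 19)*497 = (-7*(-13) + 19)*497 = (91 + 19)*497 = 110*497 = 54670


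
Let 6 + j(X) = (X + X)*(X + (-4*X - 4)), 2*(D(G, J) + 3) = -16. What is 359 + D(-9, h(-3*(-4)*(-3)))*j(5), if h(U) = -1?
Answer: 2515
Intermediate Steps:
D(G, J) = -11 (D(G, J) = -3 + (½)*(-16) = -3 - 8 = -11)
j(X) = -6 + 2*X*(-4 - 3*X) (j(X) = -6 + (X + X)*(X + (-4*X - 4)) = -6 + (2*X)*(X + (-4 - 4*X)) = -6 + (2*X)*(-4 - 3*X) = -6 + 2*X*(-4 - 3*X))
359 + D(-9, h(-3*(-4)*(-3)))*j(5) = 359 - 11*(-6 - 8*5 - 6*5²) = 359 - 11*(-6 - 40 - 6*25) = 359 - 11*(-6 - 40 - 150) = 359 - 11*(-196) = 359 + 2156 = 2515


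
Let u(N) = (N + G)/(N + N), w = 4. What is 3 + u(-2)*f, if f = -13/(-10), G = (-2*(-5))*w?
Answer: -187/20 ≈ -9.3500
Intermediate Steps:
G = 40 (G = -2*(-5)*4 = 10*4 = 40)
u(N) = (40 + N)/(2*N) (u(N) = (N + 40)/(N + N) = (40 + N)/((2*N)) = (40 + N)*(1/(2*N)) = (40 + N)/(2*N))
f = 13/10 (f = -13*(-⅒) = 13/10 ≈ 1.3000)
3 + u(-2)*f = 3 + ((½)*(40 - 2)/(-2))*(13/10) = 3 + ((½)*(-½)*38)*(13/10) = 3 - 19/2*13/10 = 3 - 247/20 = -187/20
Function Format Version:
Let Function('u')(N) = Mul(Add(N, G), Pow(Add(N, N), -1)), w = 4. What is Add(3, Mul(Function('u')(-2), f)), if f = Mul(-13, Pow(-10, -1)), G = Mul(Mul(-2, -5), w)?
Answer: Rational(-187, 20) ≈ -9.3500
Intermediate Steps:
G = 40 (G = Mul(Mul(-2, -5), 4) = Mul(10, 4) = 40)
Function('u')(N) = Mul(Rational(1, 2), Pow(N, -1), Add(40, N)) (Function('u')(N) = Mul(Add(N, 40), Pow(Add(N, N), -1)) = Mul(Add(40, N), Pow(Mul(2, N), -1)) = Mul(Add(40, N), Mul(Rational(1, 2), Pow(N, -1))) = Mul(Rational(1, 2), Pow(N, -1), Add(40, N)))
f = Rational(13, 10) (f = Mul(-13, Rational(-1, 10)) = Rational(13, 10) ≈ 1.3000)
Add(3, Mul(Function('u')(-2), f)) = Add(3, Mul(Mul(Rational(1, 2), Pow(-2, -1), Add(40, -2)), Rational(13, 10))) = Add(3, Mul(Mul(Rational(1, 2), Rational(-1, 2), 38), Rational(13, 10))) = Add(3, Mul(Rational(-19, 2), Rational(13, 10))) = Add(3, Rational(-247, 20)) = Rational(-187, 20)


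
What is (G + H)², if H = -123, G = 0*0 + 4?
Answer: 14161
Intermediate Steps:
G = 4 (G = 0 + 4 = 4)
(G + H)² = (4 - 123)² = (-119)² = 14161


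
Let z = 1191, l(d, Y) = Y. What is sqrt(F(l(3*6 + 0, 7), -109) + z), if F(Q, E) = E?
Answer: sqrt(1082) ≈ 32.894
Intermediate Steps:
sqrt(F(l(3*6 + 0, 7), -109) + z) = sqrt(-109 + 1191) = sqrt(1082)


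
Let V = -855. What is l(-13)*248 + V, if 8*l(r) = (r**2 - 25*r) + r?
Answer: 14056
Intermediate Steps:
l(r) = -3*r + r**2/8 (l(r) = ((r**2 - 25*r) + r)/8 = (r**2 - 24*r)/8 = -3*r + r**2/8)
l(-13)*248 + V = ((1/8)*(-13)*(-24 - 13))*248 - 855 = ((1/8)*(-13)*(-37))*248 - 855 = (481/8)*248 - 855 = 14911 - 855 = 14056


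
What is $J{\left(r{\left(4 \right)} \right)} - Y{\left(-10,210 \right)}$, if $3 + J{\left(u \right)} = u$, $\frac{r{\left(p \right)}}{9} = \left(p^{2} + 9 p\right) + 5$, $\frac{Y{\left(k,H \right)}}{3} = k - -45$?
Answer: $405$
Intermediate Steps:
$Y{\left(k,H \right)} = 135 + 3 k$ ($Y{\left(k,H \right)} = 3 \left(k - -45\right) = 3 \left(k + 45\right) = 3 \left(45 + k\right) = 135 + 3 k$)
$r{\left(p \right)} = 45 + 9 p^{2} + 81 p$ ($r{\left(p \right)} = 9 \left(\left(p^{2} + 9 p\right) + 5\right) = 9 \left(5 + p^{2} + 9 p\right) = 45 + 9 p^{2} + 81 p$)
$J{\left(u \right)} = -3 + u$
$J{\left(r{\left(4 \right)} \right)} - Y{\left(-10,210 \right)} = \left(-3 + \left(45 + 9 \cdot 4^{2} + 81 \cdot 4\right)\right) - \left(135 + 3 \left(-10\right)\right) = \left(-3 + \left(45 + 9 \cdot 16 + 324\right)\right) - \left(135 - 30\right) = \left(-3 + \left(45 + 144 + 324\right)\right) - 105 = \left(-3 + 513\right) - 105 = 510 - 105 = 405$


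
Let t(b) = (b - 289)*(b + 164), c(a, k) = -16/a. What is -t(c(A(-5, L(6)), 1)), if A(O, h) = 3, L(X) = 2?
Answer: 420308/9 ≈ 46701.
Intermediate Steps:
t(b) = (-289 + b)*(164 + b)
-t(c(A(-5, L(6)), 1)) = -(-47396 + (-16/3)² - (-2000)/3) = -(-47396 + (-16*⅓)² - (-2000)/3) = -(-47396 + (-16/3)² - 125*(-16/3)) = -(-47396 + 256/9 + 2000/3) = -1*(-420308/9) = 420308/9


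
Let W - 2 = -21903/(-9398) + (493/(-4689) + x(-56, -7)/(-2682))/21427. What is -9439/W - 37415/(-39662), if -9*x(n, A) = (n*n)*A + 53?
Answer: -33844677296687853976603/15534452622499622006 ≈ -2178.7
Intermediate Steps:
x(n, A) = -53/9 - A*n²/9 (x(n, A) = -((n*n)*A + 53)/9 = -(n²*A + 53)/9 = -(A*n² + 53)/9 = -(53 + A*n²)/9 = -53/9 - A*n²/9)
W = 2741696544740491/633105119264877 (W = 2 + (-21903/(-9398) + (493/(-4689) + (-53/9 - ⅑*(-7)*(-56)²)/(-2682))/21427) = 2 + (-21903*(-1/9398) + (493*(-1/4689) + (-53/9 - ⅑*(-7)*3136)*(-1/2682))*(1/21427)) = 2 + (21903/9398 + (-493/4689 + (-53/9 + 21952/9)*(-1/2682))*(1/21427)) = 2 + (21903/9398 + (-493/4689 + (21899/9)*(-1/2682))*(1/21427)) = 2 + (21903/9398 + (-493/4689 - 21899/24138)*(1/21427)) = 2 + (21903/9398 - 12731605/12575898*1/21427) = 2 + (21903/9398 - 12731605/269463766446) = 2 + 1475486306210737/633105119264877 = 2741696544740491/633105119264877 ≈ 4.3306)
-9439/W - 37415/(-39662) = -9439/2741696544740491/633105119264877 - 37415/(-39662) = -9439*633105119264877/2741696544740491 - 37415*(-1/39662) = -5975879220741174003/2741696544740491 + 5345/5666 = -33844677296687853976603/15534452622499622006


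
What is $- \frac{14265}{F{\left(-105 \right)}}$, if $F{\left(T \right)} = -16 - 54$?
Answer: $\frac{2853}{14} \approx 203.79$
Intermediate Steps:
$F{\left(T \right)} = -70$ ($F{\left(T \right)} = -16 - 54 = -70$)
$- \frac{14265}{F{\left(-105 \right)}} = - \frac{14265}{-70} = \left(-14265\right) \left(- \frac{1}{70}\right) = \frac{2853}{14}$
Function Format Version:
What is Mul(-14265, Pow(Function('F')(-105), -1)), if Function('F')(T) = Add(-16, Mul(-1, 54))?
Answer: Rational(2853, 14) ≈ 203.79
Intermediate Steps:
Function('F')(T) = -70 (Function('F')(T) = Add(-16, -54) = -70)
Mul(-14265, Pow(Function('F')(-105), -1)) = Mul(-14265, Pow(-70, -1)) = Mul(-14265, Rational(-1, 70)) = Rational(2853, 14)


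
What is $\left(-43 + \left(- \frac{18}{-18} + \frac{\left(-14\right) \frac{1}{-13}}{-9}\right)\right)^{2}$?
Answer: $\frac{24285184}{13689} \approx 1774.1$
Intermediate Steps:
$\left(-43 + \left(- \frac{18}{-18} + \frac{\left(-14\right) \frac{1}{-13}}{-9}\right)\right)^{2} = \left(-43 + \left(\left(-18\right) \left(- \frac{1}{18}\right) + \left(-14\right) \left(- \frac{1}{13}\right) \left(- \frac{1}{9}\right)\right)\right)^{2} = \left(-43 + \left(1 + \frac{14}{13} \left(- \frac{1}{9}\right)\right)\right)^{2} = \left(-43 + \left(1 - \frac{14}{117}\right)\right)^{2} = \left(-43 + \frac{103}{117}\right)^{2} = \left(- \frac{4928}{117}\right)^{2} = \frac{24285184}{13689}$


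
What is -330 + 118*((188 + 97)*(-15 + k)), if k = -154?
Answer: -5683800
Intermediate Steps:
-330 + 118*((188 + 97)*(-15 + k)) = -330 + 118*((188 + 97)*(-15 - 154)) = -330 + 118*(285*(-169)) = -330 + 118*(-48165) = -330 - 5683470 = -5683800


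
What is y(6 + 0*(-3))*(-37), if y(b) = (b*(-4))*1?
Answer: 888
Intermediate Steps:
y(b) = -4*b (y(b) = -4*b*1 = -4*b)
y(6 + 0*(-3))*(-37) = -4*(6 + 0*(-3))*(-37) = -4*(6 + 0)*(-37) = -4*6*(-37) = -24*(-37) = 888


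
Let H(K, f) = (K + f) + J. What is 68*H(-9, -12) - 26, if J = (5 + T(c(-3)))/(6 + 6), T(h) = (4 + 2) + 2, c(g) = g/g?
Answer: -4141/3 ≈ -1380.3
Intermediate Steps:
c(g) = 1
T(h) = 8 (T(h) = 6 + 2 = 8)
J = 13/12 (J = (5 + 8)/(6 + 6) = 13/12 ≈ 1.0833)
H(K, f) = 13/12 + K + f (H(K, f) = (K + f) + 13/12 = 13/12 + K + f)
68*H(-9, -12) - 26 = 68*(13/12 - 9 - 12) - 26 = 68*(-239/12) - 26 = -4063/3 - 26 = -4141/3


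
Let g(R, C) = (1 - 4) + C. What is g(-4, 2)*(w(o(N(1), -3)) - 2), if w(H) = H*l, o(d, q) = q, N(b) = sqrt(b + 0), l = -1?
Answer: -1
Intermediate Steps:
N(b) = sqrt(b)
g(R, C) = -3 + C
w(H) = -H (w(H) = H*(-1) = -H)
g(-4, 2)*(w(o(N(1), -3)) - 2) = (-3 + 2)*(-1*(-3) - 2) = -(3 - 2) = -1*1 = -1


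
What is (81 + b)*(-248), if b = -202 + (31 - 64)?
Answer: 38192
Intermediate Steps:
b = -235 (b = -202 - 33 = -235)
(81 + b)*(-248) = (81 - 235)*(-248) = -154*(-248) = 38192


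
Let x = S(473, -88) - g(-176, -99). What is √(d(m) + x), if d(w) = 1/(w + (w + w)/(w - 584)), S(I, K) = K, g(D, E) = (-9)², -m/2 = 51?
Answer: I*√5712971091/5814 ≈ 13.0*I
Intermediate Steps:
m = -102 (m = -2*51 = -102)
g(D, E) = 81
d(w) = 1/(w + 2*w/(-584 + w)) (d(w) = 1/(w + (2*w)/(-584 + w)) = 1/(w + 2*w/(-584 + w)))
x = -169 (x = -88 - 1*81 = -88 - 81 = -169)
√(d(m) + x) = √((-584 - 102)/((-102)*(-582 - 102)) - 169) = √(-1/102*(-686)/(-684) - 169) = √(-1/102*(-1/684)*(-686) - 169) = √(-343/34884 - 169) = √(-5895739/34884) = I*√5712971091/5814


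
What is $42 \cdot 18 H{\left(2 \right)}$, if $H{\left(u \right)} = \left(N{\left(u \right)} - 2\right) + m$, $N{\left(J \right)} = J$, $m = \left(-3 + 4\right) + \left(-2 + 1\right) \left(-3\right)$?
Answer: $3024$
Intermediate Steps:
$m = 4$ ($m = 1 - -3 = 1 + 3 = 4$)
$H{\left(u \right)} = 2 + u$ ($H{\left(u \right)} = \left(u - 2\right) + 4 = \left(-2 + u\right) + 4 = 2 + u$)
$42 \cdot 18 H{\left(2 \right)} = 42 \cdot 18 \left(2 + 2\right) = 756 \cdot 4 = 3024$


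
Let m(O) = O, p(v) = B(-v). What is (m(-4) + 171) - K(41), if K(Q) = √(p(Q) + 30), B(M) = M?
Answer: 167 - I*√11 ≈ 167.0 - 3.3166*I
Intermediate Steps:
p(v) = -v
K(Q) = √(30 - Q) (K(Q) = √(-Q + 30) = √(30 - Q))
(m(-4) + 171) - K(41) = (-4 + 171) - √(30 - 1*41) = 167 - √(30 - 41) = 167 - √(-11) = 167 - I*√11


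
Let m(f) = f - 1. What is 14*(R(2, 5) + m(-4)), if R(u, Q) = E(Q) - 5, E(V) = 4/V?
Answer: -644/5 ≈ -128.80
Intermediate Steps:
m(f) = -1 + f
R(u, Q) = -5 + 4/Q (R(u, Q) = 4/Q - 5 = -5 + 4/Q)
14*(R(2, 5) + m(-4)) = 14*((-5 + 4/5) + (-1 - 4)) = 14*((-5 + 4*(⅕)) - 5) = 14*((-5 + ⅘) - 5) = 14*(-21/5 - 5) = 14*(-46/5) = -644/5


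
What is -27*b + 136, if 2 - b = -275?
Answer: -7343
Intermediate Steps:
b = 277 (b = 2 - 1*(-275) = 2 + 275 = 277)
-27*b + 136 = -27*277 + 136 = -7479 + 136 = -7343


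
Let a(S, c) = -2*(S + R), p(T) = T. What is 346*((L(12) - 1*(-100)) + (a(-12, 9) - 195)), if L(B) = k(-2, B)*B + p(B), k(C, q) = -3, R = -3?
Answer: -30794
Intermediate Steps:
a(S, c) = 6 - 2*S (a(S, c) = -2*(S - 3) = -2*(-3 + S) = 6 - 2*S)
L(B) = -2*B (L(B) = -3*B + B = -2*B)
346*((L(12) - 1*(-100)) + (a(-12, 9) - 195)) = 346*((-2*12 - 1*(-100)) + ((6 - 2*(-12)) - 195)) = 346*((-24 + 100) + ((6 + 24) - 195)) = 346*(76 + (30 - 195)) = 346*(76 - 165) = 346*(-89) = -30794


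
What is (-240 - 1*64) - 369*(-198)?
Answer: 72758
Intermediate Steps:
(-240 - 1*64) - 369*(-198) = (-240 - 64) + 73062 = -304 + 73062 = 72758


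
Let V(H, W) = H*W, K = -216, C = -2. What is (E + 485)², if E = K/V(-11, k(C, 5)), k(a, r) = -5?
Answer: 700078681/3025 ≈ 2.3143e+5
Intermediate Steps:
E = -216/55 (E = -216/((-11*(-5))) = -216/55 ≈ -3.9273)
(E + 485)² = (-216/55 + 485)² = (26459/55)² = 700078681/3025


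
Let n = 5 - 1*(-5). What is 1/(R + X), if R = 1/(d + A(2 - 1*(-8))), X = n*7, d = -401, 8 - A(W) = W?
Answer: 403/28209 ≈ 0.014286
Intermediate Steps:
A(W) = 8 - W
n = 10 (n = 5 + 5 = 10)
X = 70 (X = 10*7 = 70)
R = -1/403 (R = 1/(-401 + (8 - (2 - 1*(-8)))) = 1/(-401 + (8 - (2 + 8))) = 1/(-401 + (8 - 1*10)) = 1/(-401 + (8 - 10)) = 1/(-401 - 2) = 1/(-403) = -1/403 ≈ -0.0024814)
1/(R + X) = 1/(-1/403 + 70) = 1/(28209/403) = 403/28209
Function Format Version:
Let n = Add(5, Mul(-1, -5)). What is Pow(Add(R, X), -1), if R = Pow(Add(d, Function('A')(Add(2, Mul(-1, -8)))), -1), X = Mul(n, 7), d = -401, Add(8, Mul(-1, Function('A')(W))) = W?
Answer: Rational(403, 28209) ≈ 0.014286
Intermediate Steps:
Function('A')(W) = Add(8, Mul(-1, W))
n = 10 (n = Add(5, 5) = 10)
X = 70 (X = Mul(10, 7) = 70)
R = Rational(-1, 403) (R = Pow(Add(-401, Add(8, Mul(-1, Add(2, Mul(-1, -8))))), -1) = Pow(Add(-401, Add(8, Mul(-1, Add(2, 8)))), -1) = Pow(Add(-401, Add(8, Mul(-1, 10))), -1) = Pow(Add(-401, Add(8, -10)), -1) = Pow(Add(-401, -2), -1) = Pow(-403, -1) = Rational(-1, 403) ≈ -0.0024814)
Pow(Add(R, X), -1) = Pow(Add(Rational(-1, 403), 70), -1) = Pow(Rational(28209, 403), -1) = Rational(403, 28209)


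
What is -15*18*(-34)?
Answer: 9180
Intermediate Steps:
-15*18*(-34) = -270*(-34) = 9180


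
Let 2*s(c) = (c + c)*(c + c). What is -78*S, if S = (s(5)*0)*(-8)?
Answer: 0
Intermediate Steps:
s(c) = 2*c² (s(c) = ((c + c)*(c + c))/2 = ((2*c)*(2*c))/2 = (4*c²)/2 = 2*c²)
S = 0 (S = ((2*5²)*0)*(-8) = ((2*25)*0)*(-8) = (50*0)*(-8) = 0*(-8) = 0)
-78*S = -78*0 = 0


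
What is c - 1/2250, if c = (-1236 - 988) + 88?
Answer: -4806001/2250 ≈ -2136.0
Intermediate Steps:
c = -2136 (c = -2224 + 88 = -2136)
c - 1/2250 = -2136 - 1/2250 = -4806001/2250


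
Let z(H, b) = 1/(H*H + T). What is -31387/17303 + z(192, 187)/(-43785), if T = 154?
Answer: -50873089468613/28045275648390 ≈ -1.8140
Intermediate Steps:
z(H, b) = 1/(154 + H**2) (z(H, b) = 1/(H*H + 154) = 1/(H**2 + 154) = 1/(154 + H**2))
-31387/17303 + z(192, 187)/(-43785) = -31387/17303 + 1/((154 + 192**2)*(-43785)) = -31387*1/17303 - 1/43785/(154 + 36864) = -31387/17303 - 1/43785/37018 = -31387/17303 + (1/37018)*(-1/43785) = -31387/17303 - 1/1620833130 = -50873089468613/28045275648390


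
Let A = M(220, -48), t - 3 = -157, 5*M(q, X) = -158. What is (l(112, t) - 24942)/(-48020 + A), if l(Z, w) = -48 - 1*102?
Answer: 20910/40043 ≈ 0.52219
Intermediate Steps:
M(q, X) = -158/5 (M(q, X) = (⅕)*(-158) = -158/5)
t = -154 (t = 3 - 157 = -154)
A = -158/5 ≈ -31.600
l(Z, w) = -150 (l(Z, w) = -48 - 102 = -150)
(l(112, t) - 24942)/(-48020 + A) = (-150 - 24942)/(-48020 - 158/5) = -25092/(-240258/5) = -25092*(-5/240258) = 20910/40043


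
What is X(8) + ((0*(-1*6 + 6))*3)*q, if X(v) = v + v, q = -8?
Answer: 16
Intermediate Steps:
X(v) = 2*v
X(8) + ((0*(-1*6 + 6))*3)*q = 2*8 + ((0*(-1*6 + 6))*3)*(-8) = 16 + ((0*(-6 + 6))*3)*(-8) = 16 + ((0*0)*3)*(-8) = 16 + (0*3)*(-8) = 16 + 0*(-8) = 16 + 0 = 16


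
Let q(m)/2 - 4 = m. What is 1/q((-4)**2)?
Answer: 1/40 ≈ 0.025000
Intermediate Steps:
q(m) = 8 + 2*m
1/q((-4)**2) = 1/(8 + 2*(-4)**2) = 1/(8 + 2*16) = 1/(8 + 32) = 1/40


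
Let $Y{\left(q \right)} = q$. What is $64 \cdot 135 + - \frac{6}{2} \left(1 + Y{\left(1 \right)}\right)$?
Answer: $8634$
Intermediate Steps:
$64 \cdot 135 + - \frac{6}{2} \left(1 + Y{\left(1 \right)}\right) = 64 \cdot 135 + - \frac{6}{2} \left(1 + 1\right) = 8640 + \left(-6\right) \frac{1}{2} \cdot 2 = 8640 - 6 = 8634$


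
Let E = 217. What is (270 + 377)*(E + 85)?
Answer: 195394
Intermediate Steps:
(270 + 377)*(E + 85) = (270 + 377)*(217 + 85) = 647*302 = 195394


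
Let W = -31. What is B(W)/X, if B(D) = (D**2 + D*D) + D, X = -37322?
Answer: -1891/37322 ≈ -0.050667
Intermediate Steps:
B(D) = D + 2*D**2 (B(D) = (D**2 + D**2) + D = 2*D**2 + D = D + 2*D**2)
B(W)/X = -31*(1 + 2*(-31))/(-37322) = -31*(1 - 62)*(-1/37322) = -31*(-61)*(-1/37322) = 1891*(-1/37322) = -1891/37322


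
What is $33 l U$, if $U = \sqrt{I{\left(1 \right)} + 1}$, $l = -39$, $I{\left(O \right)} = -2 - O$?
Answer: $- 1287 i \sqrt{2} \approx - 1820.1 i$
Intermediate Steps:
$U = i \sqrt{2}$ ($U = \sqrt{\left(-2 - 1\right) + 1} = \sqrt{-3 + 1} = \sqrt{-2} = i \sqrt{2} \approx 1.4142 i$)
$33 l U = 33 \left(-39\right) i \sqrt{2} = - 1287 i \sqrt{2}$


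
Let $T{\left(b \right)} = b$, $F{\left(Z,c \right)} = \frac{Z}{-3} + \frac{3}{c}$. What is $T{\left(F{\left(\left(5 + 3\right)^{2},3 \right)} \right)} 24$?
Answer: $-488$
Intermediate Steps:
$F{\left(Z,c \right)} = \frac{3}{c} - \frac{Z}{3}$ ($F{\left(Z,c \right)} = Z \left(- \frac{1}{3}\right) + \frac{3}{c} = - \frac{Z}{3} + \frac{3}{c} = \frac{3}{c} - \frac{Z}{3}$)
$T{\left(F{\left(\left(5 + 3\right)^{2},3 \right)} \right)} 24 = \left(\frac{3}{3} - \frac{\left(5 + 3\right)^{2}}{3}\right) 24 = \left(3 \cdot \frac{1}{3} - \frac{8^{2}}{3}\right) 24 = \left(1 - \frac{64}{3}\right) 24 = \left(- \frac{61}{3}\right) 24 = -488$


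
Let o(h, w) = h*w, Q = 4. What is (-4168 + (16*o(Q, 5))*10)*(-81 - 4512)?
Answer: 4446024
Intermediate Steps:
(-4168 + (16*o(Q, 5))*10)*(-81 - 4512) = (-4168 + (16*(4*5))*10)*(-81 - 4512) = (-4168 + (16*20)*10)*(-4593) = (-4168 + 320*10)*(-4593) = (-4168 + 3200)*(-4593) = -968*(-4593) = 4446024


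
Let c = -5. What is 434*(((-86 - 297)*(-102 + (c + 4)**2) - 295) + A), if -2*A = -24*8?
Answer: 16702056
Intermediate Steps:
A = 96 (A = -(-12)*8 = -1/2*(-192) = 96)
434*(((-86 - 297)*(-102 + (c + 4)**2) - 295) + A) = 434*(((-86 - 297)*(-102 + (-5 + 4)**2) - 295) + 96) = 434*((-383*(-102 + (-1)**2) - 295) + 96) = 434*((-383*(-102 + 1) - 295) + 96) = 434*((-383*(-101) - 295) + 96) = 434*((38683 - 295) + 96) = 434*(38388 + 96) = 434*38484 = 16702056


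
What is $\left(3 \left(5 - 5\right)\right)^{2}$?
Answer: $0$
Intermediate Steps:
$\left(3 \left(5 - 5\right)\right)^{2} = \left(3 \cdot 0\right)^{2} = 0^{2} = 0$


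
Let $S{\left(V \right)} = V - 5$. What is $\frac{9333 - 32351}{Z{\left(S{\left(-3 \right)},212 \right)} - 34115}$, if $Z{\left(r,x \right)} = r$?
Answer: $\frac{23018}{34123} \approx 0.67456$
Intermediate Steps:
$S{\left(V \right)} = -5 + V$ ($S{\left(V \right)} = V - 5 = -5 + V$)
$\frac{9333 - 32351}{Z{\left(S{\left(-3 \right)},212 \right)} - 34115} = \frac{9333 - 32351}{\left(-5 - 3\right) - 34115} = - \frac{23018}{-8 - 34115} = - \frac{23018}{-34123} = \left(-23018\right) \left(- \frac{1}{34123}\right) = \frac{23018}{34123}$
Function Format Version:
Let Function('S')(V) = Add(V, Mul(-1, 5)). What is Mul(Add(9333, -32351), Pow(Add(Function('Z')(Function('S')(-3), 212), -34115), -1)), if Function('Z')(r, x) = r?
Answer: Rational(23018, 34123) ≈ 0.67456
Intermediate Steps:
Function('S')(V) = Add(-5, V) (Function('S')(V) = Add(V, -5) = Add(-5, V))
Mul(Add(9333, -32351), Pow(Add(Function('Z')(Function('S')(-3), 212), -34115), -1)) = Mul(Add(9333, -32351), Pow(Add(Add(-5, -3), -34115), -1)) = Mul(-23018, Pow(Add(-8, -34115), -1)) = Mul(-23018, Pow(-34123, -1)) = Mul(-23018, Rational(-1, 34123)) = Rational(23018, 34123)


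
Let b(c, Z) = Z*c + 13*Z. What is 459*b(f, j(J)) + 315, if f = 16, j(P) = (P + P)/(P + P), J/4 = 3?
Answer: 13626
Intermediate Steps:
J = 12 (J = 4*3 = 12)
j(P) = 1 (j(P) = (2*P)/((2*P)) = (2*P)*(1/(2*P)) = 1)
b(c, Z) = 13*Z + Z*c
459*b(f, j(J)) + 315 = 459*(1*(13 + 16)) + 315 = 459*(1*29) + 315 = 459*29 + 315 = 13311 + 315 = 13626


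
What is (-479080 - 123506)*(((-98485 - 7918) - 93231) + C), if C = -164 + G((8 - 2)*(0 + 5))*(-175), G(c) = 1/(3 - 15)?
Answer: 240773379831/2 ≈ 1.2039e+11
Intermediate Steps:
G(c) = -1/12 (G(c) = 1/(-12) = -1/12)
C = -1793/12 (C = -164 - 1/12*(-175) = -164 + 175/12 = -1793/12 ≈ -149.42)
(-479080 - 123506)*(((-98485 - 7918) - 93231) + C) = (-479080 - 123506)*(((-98485 - 7918) - 93231) - 1793/12) = -602586*((-106403 - 93231) - 1793/12) = -602586*(-199634 - 1793/12) = -602586*(-2397401/12) = 240773379831/2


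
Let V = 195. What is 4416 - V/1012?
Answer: 4468797/1012 ≈ 4415.8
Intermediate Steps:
4416 - V/1012 = 4416 - 195/1012 = 4468797/1012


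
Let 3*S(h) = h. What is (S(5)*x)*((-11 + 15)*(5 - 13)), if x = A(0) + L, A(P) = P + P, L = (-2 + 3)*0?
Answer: 0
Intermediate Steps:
L = 0 (L = 1*0 = 0)
A(P) = 2*P
S(h) = h/3
x = 0 (x = 2*0 + 0 = 0 + 0 = 0)
(S(5)*x)*((-11 + 15)*(5 - 13)) = (((⅓)*5)*0)*((-11 + 15)*(5 - 13)) = ((5/3)*0)*(4*(-8)) = 0*(-32) = 0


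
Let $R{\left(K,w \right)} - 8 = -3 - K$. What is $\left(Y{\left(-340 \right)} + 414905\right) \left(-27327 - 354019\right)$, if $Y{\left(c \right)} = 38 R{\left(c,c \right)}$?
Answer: $-163221808190$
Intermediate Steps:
$R{\left(K,w \right)} = 5 - K$ ($R{\left(K,w \right)} = 8 - \left(3 + K\right) = 5 - K$)
$Y{\left(c \right)} = 190 - 38 c$ ($Y{\left(c \right)} = 38 \left(5 - c\right) = 190 - 38 c$)
$\left(Y{\left(-340 \right)} + 414905\right) \left(-27327 - 354019\right) = \left(\left(190 - -12920\right) + 414905\right) \left(-27327 - 354019\right) = \left(\left(190 + 12920\right) + 414905\right) \left(-381346\right) = \left(13110 + 414905\right) \left(-381346\right) = 428015 \left(-381346\right) = -163221808190$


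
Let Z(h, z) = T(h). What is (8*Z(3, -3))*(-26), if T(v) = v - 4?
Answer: 208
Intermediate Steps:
T(v) = -4 + v
Z(h, z) = -4 + h
(8*Z(3, -3))*(-26) = (8*(-4 + 3))*(-26) = (8*(-1))*(-26) = -8*(-26) = 208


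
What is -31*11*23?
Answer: -7843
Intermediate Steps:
-31*11*23 = -341*23 = -7843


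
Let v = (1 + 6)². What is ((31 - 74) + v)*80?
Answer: 480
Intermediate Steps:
v = 49 (v = 7² = 49)
((31 - 74) + v)*80 = ((31 - 74) + 49)*80 = (-43 + 49)*80 = 6*80 = 480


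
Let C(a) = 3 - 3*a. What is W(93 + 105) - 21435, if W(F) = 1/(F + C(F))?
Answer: -8423956/393 ≈ -21435.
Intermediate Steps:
W(F) = 1/(3 - 2*F) (W(F) = 1/(F + (3 - 3*F)) = 1/(3 - 2*F))
W(93 + 105) - 21435 = -1/(-3 + 2*(93 + 105)) - 21435 = -1/(-3 + 2*198) - 21435 = -1/(-3 + 396) - 21435 = -1/393 - 21435 = -8423956/393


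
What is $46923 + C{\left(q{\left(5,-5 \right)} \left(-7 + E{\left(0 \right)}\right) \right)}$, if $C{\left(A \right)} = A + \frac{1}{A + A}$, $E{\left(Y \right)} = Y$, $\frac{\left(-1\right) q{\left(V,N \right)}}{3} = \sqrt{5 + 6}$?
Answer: $46923 + \frac{9703 \sqrt{11}}{462} \approx 46993.0$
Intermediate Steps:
$q{\left(V,N \right)} = - 3 \sqrt{11}$ ($q{\left(V,N \right)} = - 3 \sqrt{5 + 6} = - 3 \sqrt{11}$)
$C{\left(A \right)} = A + \frac{1}{2 A}$
$46923 + C{\left(q{\left(5,-5 \right)} \left(-7 + E{\left(0 \right)}\right) \right)} = 46923 + \left(- 3 \sqrt{11} \left(-7 + 0\right) + \frac{1}{2 - 3 \sqrt{11} \left(-7 + 0\right)}\right) = 46923 + \left(- 3 \sqrt{11} \left(-7\right) + \frac{1}{2 - 3 \sqrt{11} \left(-7\right)}\right) = 46923 + \left(21 \sqrt{11} + \frac{1}{2 \cdot 21 \sqrt{11}}\right) = 46923 + \left(21 \sqrt{11} + \frac{\frac{1}{231} \sqrt{11}}{2}\right) = 46923 + \left(21 \sqrt{11} + \frac{\sqrt{11}}{462}\right) = 46923 + \frac{9703 \sqrt{11}}{462}$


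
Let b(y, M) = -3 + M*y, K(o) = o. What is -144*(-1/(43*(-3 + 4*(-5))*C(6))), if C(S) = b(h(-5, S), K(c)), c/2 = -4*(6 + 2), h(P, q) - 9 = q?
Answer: 16/105823 ≈ 0.00015120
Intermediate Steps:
h(P, q) = 9 + q
c = -64 (c = 2*(-4*(6 + 2)) = 2*(-4*8) = 2*(-32) = -64)
C(S) = -579 - 64*S (C(S) = -3 - 64*(9 + S) = -3 + (-576 - 64*S) = -579 - 64*S)
-144*(-1/(43*(-3 + 4*(-5))*C(6))) = -144*(-1/(43*(-579 - 64*6)*(-3 + 4*(-5)))) = -144*(-1/(43*(-579 - 384)*(-3 - 20))) = -144/(-23*(-43)*(-963)) = -144/(989*(-963)) = -144/(-952407) = -144*(-1/952407) = 16/105823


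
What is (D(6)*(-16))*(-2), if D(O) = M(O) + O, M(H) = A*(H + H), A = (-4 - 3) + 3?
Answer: -1344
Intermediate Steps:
A = -4 (A = -7 + 3 = -4)
M(H) = -8*H (M(H) = -4*(H + H) = -8*H)
D(O) = -7*O (D(O) = -8*O + O = -7*O)
(D(6)*(-16))*(-2) = (-7*6*(-16))*(-2) = -42*(-16)*(-2) = 672*(-2) = -1344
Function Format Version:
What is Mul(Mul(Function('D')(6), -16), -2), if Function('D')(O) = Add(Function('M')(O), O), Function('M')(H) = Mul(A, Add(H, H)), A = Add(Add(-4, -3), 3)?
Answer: -1344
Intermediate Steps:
A = -4 (A = Add(-7, 3) = -4)
Function('M')(H) = Mul(-8, H) (Function('M')(H) = Mul(-4, Add(H, H)) = Mul(-4, Mul(2, H)) = Mul(-8, H))
Function('D')(O) = Mul(-7, O) (Function('D')(O) = Add(Mul(-8, O), O) = Mul(-7, O))
Mul(Mul(Function('D')(6), -16), -2) = Mul(Mul(Mul(-7, 6), -16), -2) = Mul(Mul(-42, -16), -2) = Mul(672, -2) = -1344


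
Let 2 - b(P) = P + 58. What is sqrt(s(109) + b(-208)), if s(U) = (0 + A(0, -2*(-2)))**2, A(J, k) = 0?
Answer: 2*sqrt(38) ≈ 12.329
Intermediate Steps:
s(U) = 0 (s(U) = (0 + 0)**2 = 0**2 = 0)
b(P) = -56 - P (b(P) = 2 - (P + 58) = 2 - (58 + P) = 2 + (-58 - P) = -56 - P)
sqrt(s(109) + b(-208)) = sqrt(0 + (-56 - 1*(-208))) = sqrt(0 + (-56 + 208)) = sqrt(0 + 152) = sqrt(152) = 2*sqrt(38)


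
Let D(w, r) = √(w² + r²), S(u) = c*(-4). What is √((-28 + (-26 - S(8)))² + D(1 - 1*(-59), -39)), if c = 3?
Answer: √(1764 + 3*√569) ≈ 42.843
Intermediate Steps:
S(u) = -12 (S(u) = 3*(-4) = -12)
D(w, r) = √(r² + w²)
√((-28 + (-26 - S(8)))² + D(1 - 1*(-59), -39)) = √((-28 + (-26 - 1*(-12)))² + √((-39)² + (1 - 1*(-59))²)) = √((-28 + (-26 + 12))² + √(1521 + (1 + 59)²)) = √((-28 - 14)² + √(1521 + 60²)) = √((-42)² + √(1521 + 3600)) = √(1764 + √5121) = √(1764 + 3*√569)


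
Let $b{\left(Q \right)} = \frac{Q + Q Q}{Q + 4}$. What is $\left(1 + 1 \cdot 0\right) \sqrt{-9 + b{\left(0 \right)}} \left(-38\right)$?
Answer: $- 114 i \approx - 114.0 i$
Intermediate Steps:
$b{\left(Q \right)} = \frac{Q + Q^{2}}{4 + Q}$
$\left(1 + 1 \cdot 0\right) \sqrt{-9 + b{\left(0 \right)}} \left(-38\right) = \left(1 + 1 \cdot 0\right) \sqrt{-9 + \frac{0 \left(1 + 0\right)}{4 + 0}} \left(-38\right) = \left(1 + 0\right) \sqrt{-9 + 0 \cdot \frac{1}{4} \cdot 1} \left(-38\right) = 1 \sqrt{-9 + 0 \cdot \frac{1}{4} \cdot 1} \left(-38\right) = 1 \sqrt{-9 + 0} \left(-38\right) = 1 \sqrt{-9} \left(-38\right) = 1 \cdot 3 i \left(-38\right) = 3 i \left(-38\right) = - 114 i$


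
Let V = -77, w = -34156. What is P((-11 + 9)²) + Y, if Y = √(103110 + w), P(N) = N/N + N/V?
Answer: 73/77 + √68954 ≈ 263.54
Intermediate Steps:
P(N) = 1 - N/77 (P(N) = N/N + N/(-77) = 1 + N*(-1/77) = 1 - N/77)
Y = √68954 (Y = √(103110 - 34156) = √68954 ≈ 262.59)
P((-11 + 9)²) + Y = (1 - (-11 + 9)²/77) + √68954 = (1 - 1/77*(-2)²) + √68954 = (1 - 1/77*4) + √68954 = (1 - 4/77) + √68954 = 73/77 + √68954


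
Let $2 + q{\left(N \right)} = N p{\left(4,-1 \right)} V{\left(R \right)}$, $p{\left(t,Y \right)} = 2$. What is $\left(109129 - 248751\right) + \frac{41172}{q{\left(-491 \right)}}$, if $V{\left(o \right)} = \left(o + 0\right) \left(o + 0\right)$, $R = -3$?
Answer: $- \frac{308574913}{2210} \approx -1.3963 \cdot 10^{5}$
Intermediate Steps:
$V{\left(o \right)} = o^{2}$ ($V{\left(o \right)} = o o = o^{2}$)
$q{\left(N \right)} = -2 + 18 N$ ($q{\left(N \right)} = -2 + N 2 \left(-3\right)^{2} = -2 + 2 N 9 = -2 + 18 N$)
$\left(109129 - 248751\right) + \frac{41172}{q{\left(-491 \right)}} = \left(109129 - 248751\right) + \frac{41172}{-2 + 18 \left(-491\right)} = -139622 + \frac{41172}{-2 - 8838} = -139622 + \frac{41172}{-8840} = -139622 + 41172 \left(- \frac{1}{8840}\right) = -139622 - \frac{10293}{2210} = - \frac{308574913}{2210}$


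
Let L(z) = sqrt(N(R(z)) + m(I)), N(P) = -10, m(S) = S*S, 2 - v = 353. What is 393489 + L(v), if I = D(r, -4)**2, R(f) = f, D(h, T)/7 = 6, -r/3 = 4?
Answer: 393489 + sqrt(3111686) ≈ 3.9525e+5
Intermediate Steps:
r = -12 (r = -3*4 = -12)
D(h, T) = 42 (D(h, T) = 7*6 = 42)
I = 1764 (I = 42**2 = 1764)
v = -351 (v = 2 - 1*353 = 2 - 353 = -351)
m(S) = S**2
L(z) = sqrt(3111686) (L(z) = sqrt(-10 + 1764**2) = sqrt(-10 + 3111696) = sqrt(3111686))
393489 + L(v) = 393489 + sqrt(3111686)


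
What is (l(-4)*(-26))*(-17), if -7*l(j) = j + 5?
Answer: -442/7 ≈ -63.143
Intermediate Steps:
l(j) = -5/7 - j/7 (l(j) = -(j + 5)/7 = -(5 + j)/7 = -5/7 - j/7)
(l(-4)*(-26))*(-17) = ((-5/7 - ⅐*(-4))*(-26))*(-17) = ((-5/7 + 4/7)*(-26))*(-17) = -⅐*(-26)*(-17) = (26/7)*(-17) = -442/7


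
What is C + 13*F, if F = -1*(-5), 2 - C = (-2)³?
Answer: 75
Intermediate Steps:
C = 10 (C = 2 - 1*(-2)³ = 2 - 1*(-8) = 2 + 8 = 10)
F = 5
C + 13*F = 10 + 13*5 = 10 + 65 = 75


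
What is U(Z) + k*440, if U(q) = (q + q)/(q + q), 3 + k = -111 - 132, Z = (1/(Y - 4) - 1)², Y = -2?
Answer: -108239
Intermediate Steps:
Z = 49/36 (Z = (1/(-2 - 4) - 1)² = (1/(-6) - 1)² = (-⅙ - 1)² = (-7/6)² = 49/36 ≈ 1.3611)
k = -246 (k = -3 + (-111 - 132) = -3 - 243 = -246)
U(q) = 1 (U(q) = (2*q)/((2*q)) = (2*q)*(1/(2*q)) = 1)
U(Z) + k*440 = 1 - 246*440 = 1 - 108240 = -108239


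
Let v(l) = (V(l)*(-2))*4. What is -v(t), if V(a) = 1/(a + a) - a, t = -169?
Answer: 228484/169 ≈ 1352.0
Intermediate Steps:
V(a) = 1/(2*a) - a
v(l) = -4/l + 8*l (v(l) = ((1/(2*l) - l)*(-2))*4 = (-1/l + 2*l)*4 = -4/l + 8*l)
-v(t) = -(-4/(-169) + 8*(-169)) = -(-4*(-1/169) - 1352) = -(4/169 - 1352) = -1*(-228484/169) = 228484/169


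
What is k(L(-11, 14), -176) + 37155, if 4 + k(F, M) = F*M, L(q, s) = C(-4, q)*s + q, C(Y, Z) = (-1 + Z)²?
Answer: -315729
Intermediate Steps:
L(q, s) = q + s*(-1 + q)² (L(q, s) = (-1 + q)²*s + q = s*(-1 + q)² + q = q + s*(-1 + q)²)
k(F, M) = -4 + F*M
k(L(-11, 14), -176) + 37155 = (-4 + (-11 + 14*(-1 - 11)²)*(-176)) + 37155 = (-4 + (-11 + 14*(-12)²)*(-176)) + 37155 = (-4 + (-11 + 14*144)*(-176)) + 37155 = (-4 + (-11 + 2016)*(-176)) + 37155 = (-4 + 2005*(-176)) + 37155 = (-4 - 352880) + 37155 = -352884 + 37155 = -315729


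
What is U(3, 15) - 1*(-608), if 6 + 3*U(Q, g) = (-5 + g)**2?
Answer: 1918/3 ≈ 639.33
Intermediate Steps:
U(Q, g) = -2 + (-5 + g)**2/3
U(3, 15) - 1*(-608) = (-2 + (-5 + 15)**2/3) - 1*(-608) = (-2 + (1/3)*10**2) + 608 = (-2 + (1/3)*100) + 608 = (-2 + 100/3) + 608 = 94/3 + 608 = 1918/3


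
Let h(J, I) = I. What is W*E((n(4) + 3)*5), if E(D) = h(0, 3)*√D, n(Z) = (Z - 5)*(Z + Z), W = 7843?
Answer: 117645*I ≈ 1.1765e+5*I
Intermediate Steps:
n(Z) = 2*Z*(-5 + Z) (n(Z) = (-5 + Z)*(2*Z) = 2*Z*(-5 + Z))
E(D) = 3*√D
W*E((n(4) + 3)*5) = 7843*(3*√((2*4*(-5 + 4) + 3)*5)) = 7843*(3*√((2*4*(-1) + 3)*5)) = 7843*(3*√((-8 + 3)*5)) = 7843*(3*√(-5*5)) = 7843*(3*√(-25)) = 7843*(3*(5*I)) = 7843*(15*I) = 117645*I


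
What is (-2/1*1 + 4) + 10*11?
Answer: 112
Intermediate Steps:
(-2/1*1 + 4) + 10*11 = (-2*1*1 + 4) + 110 = (-2*1 + 4) + 110 = (-2 + 4) + 110 = 2 + 110 = 112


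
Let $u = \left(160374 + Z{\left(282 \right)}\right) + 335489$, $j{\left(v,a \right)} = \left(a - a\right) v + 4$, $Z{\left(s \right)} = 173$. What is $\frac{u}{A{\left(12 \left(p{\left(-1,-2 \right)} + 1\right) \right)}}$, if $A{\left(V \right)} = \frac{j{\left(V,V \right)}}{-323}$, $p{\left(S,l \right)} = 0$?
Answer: $-40054907$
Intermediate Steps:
$j{\left(v,a \right)} = 4$ ($j{\left(v,a \right)} = 0 v + 4 = 0 + 4 = 4$)
$A{\left(V \right)} = - \frac{4}{323}$ ($A{\left(V \right)} = \frac{4}{-323} = 4 \left(- \frac{1}{323}\right) = - \frac{4}{323}$)
$u = 496036$ ($u = \left(160374 + 173\right) + 335489 = 160547 + 335489 = 496036$)
$\frac{u}{A{\left(12 \left(p{\left(-1,-2 \right)} + 1\right) \right)}} = \frac{496036}{- \frac{4}{323}} = 496036 \left(- \frac{323}{4}\right) = -40054907$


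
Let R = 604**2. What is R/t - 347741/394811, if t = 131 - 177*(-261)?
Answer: 15990403091/2286350501 ≈ 6.9939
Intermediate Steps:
t = 46328 (t = 131 + 46197 = 46328)
R = 364816
R/t - 347741/394811 = 364816/46328 - 347741/394811 = 364816*(1/46328) - 347741*1/394811 = 45602/5791 - 347741/394811 = 15990403091/2286350501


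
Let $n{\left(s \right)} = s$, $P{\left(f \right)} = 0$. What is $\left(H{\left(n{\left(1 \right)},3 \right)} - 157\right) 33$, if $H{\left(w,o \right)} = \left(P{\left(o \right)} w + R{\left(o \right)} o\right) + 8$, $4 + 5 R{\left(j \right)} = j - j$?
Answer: $- \frac{24981}{5} \approx -4996.2$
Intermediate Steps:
$R{\left(j \right)} = - \frac{4}{5}$ ($R{\left(j \right)} = - \frac{4}{5} + \frac{j - j}{5} = - \frac{4}{5} + \frac{1}{5} \cdot 0 = - \frac{4}{5} + 0 = - \frac{4}{5}$)
$H{\left(w,o \right)} = 8 - \frac{4 o}{5}$ ($H{\left(w,o \right)} = \left(0 w - \frac{4 o}{5}\right) + 8 = \left(0 - \frac{4 o}{5}\right) + 8 = - \frac{4 o}{5} + 8 = 8 - \frac{4 o}{5}$)
$\left(H{\left(n{\left(1 \right)},3 \right)} - 157\right) 33 = \left(\left(8 - \frac{12}{5}\right) - 157\right) 33 = \left(\frac{28}{5} - 157\right) 33 = \left(- \frac{757}{5}\right) 33 = - \frac{24981}{5}$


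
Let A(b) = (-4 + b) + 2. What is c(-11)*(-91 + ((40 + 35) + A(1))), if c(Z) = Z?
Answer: 187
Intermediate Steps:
A(b) = -2 + b
c(-11)*(-91 + ((40 + 35) + A(1))) = -11*(-91 + ((40 + 35) + (-2 + 1))) = -11*(-91 + (75 - 1)) = -11*(-91 + 74) = -11*(-17) = 187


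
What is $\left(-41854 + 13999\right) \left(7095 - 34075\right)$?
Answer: $751527900$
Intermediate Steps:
$\left(-41854 + 13999\right) \left(7095 - 34075\right) = \left(-27855\right) \left(-26980\right) = 751527900$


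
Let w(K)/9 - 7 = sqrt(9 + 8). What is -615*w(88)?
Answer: -38745 - 5535*sqrt(17) ≈ -61566.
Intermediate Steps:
w(K) = 63 + 9*sqrt(17) (w(K) = 63 + 9*sqrt(9 + 8) = 63 + 9*sqrt(17))
-615*w(88) = -615*(63 + 9*sqrt(17)) = -38745 - 5535*sqrt(17)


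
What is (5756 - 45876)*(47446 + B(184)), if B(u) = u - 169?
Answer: -1904135320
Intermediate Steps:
B(u) = -169 + u
(5756 - 45876)*(47446 + B(184)) = (5756 - 45876)*(47446 + (-169 + 184)) = -40120*(47446 + 15) = -40120*47461 = -1904135320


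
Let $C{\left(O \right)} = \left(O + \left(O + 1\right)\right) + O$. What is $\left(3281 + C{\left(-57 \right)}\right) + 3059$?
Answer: $6170$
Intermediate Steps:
$C{\left(O \right)} = 1 + 3 O$ ($C{\left(O \right)} = \left(O + \left(1 + O\right)\right) + O = \left(1 + 2 O\right) + O = 1 + 3 O$)
$\left(3281 + C{\left(-57 \right)}\right) + 3059 = \left(3281 + \left(1 + 3 \left(-57\right)\right)\right) + 3059 = \left(3281 + \left(1 - 171\right)\right) + 3059 = \left(3281 - 170\right) + 3059 = 3111 + 3059 = 6170$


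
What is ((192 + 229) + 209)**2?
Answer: 396900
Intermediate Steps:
((192 + 229) + 209)**2 = (421 + 209)**2 = 630**2 = 396900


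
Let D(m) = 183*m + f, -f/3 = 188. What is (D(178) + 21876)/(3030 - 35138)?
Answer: -26943/16054 ≈ -1.6783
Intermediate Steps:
f = -564 (f = -3*188 = -564)
D(m) = -564 + 183*m (D(m) = 183*m - 564 = -564 + 183*m)
(D(178) + 21876)/(3030 - 35138) = ((-564 + 183*178) + 21876)/(3030 - 35138) = ((-564 + 32574) + 21876)/(-32108) = (32010 + 21876)*(-1/32108) = 53886*(-1/32108) = -26943/16054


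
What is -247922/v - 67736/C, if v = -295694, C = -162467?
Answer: 30154136179/24020258549 ≈ 1.2554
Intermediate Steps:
-247922/v - 67736/C = -247922/(-295694) - 67736/(-162467) = -247922*(-1/295694) - 67736*(-1/162467) = 123961/147847 + 67736/162467 = 30154136179/24020258549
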